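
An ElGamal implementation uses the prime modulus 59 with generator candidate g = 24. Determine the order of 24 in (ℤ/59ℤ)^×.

58

The order of 24 must divide φ(59) = 59 − 1 = 58 = 2 · 29.
Divisors of 58: 1, 2, 29, 58.
Compute 24^d (mod 59) for the divisors d until we hit 1:
24^1 ≡ 24 (mod 59)
24^2 ≡ 45 (mod 59)
24^29 ≡ 58 (mod 59)
24^58 ≡ 1 (mod 59) ✓
Hence ord(24) = 58.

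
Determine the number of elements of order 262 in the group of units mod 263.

φ(263) = 263 − 1 = 262 = 2 · 131.
(Z/263Z)^× is cyclic (|G| = 262); a cyclic group of order m has exactly φ(d) elements of each order d | m, and none otherwise.
262 = 2 · 131 divides 262, and φ(262) = 130.

130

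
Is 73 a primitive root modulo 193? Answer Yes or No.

Yes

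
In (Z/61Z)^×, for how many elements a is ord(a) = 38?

φ(61) = 61 − 1 = 60 = 2^2 · 3 · 5.
Since (Z/61Z)^× is cyclic of order 60, the number of elements of order d is φ(d) when d | 60 and 0 otherwise.
Here 60 is not a multiple of 38, so there are no elements of order 38.

0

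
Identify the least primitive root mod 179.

2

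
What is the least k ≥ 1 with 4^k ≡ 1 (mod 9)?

By Lagrange's theorem, ord_9(4) divides φ(9) = φ(3^2) = 3·(3−1) = 6 = 2 · 3.
Divisors of 6: 1, 2, 3, 6.
Evaluate successive powers at the divisors of 6:
4^1 ≡ 4 (mod 9)
4^2 ≡ 7 (mod 9)
4^3 ≡ 1 (mod 9) ✓
The smallest such exponent is 3, so the order of 4 is 3.

3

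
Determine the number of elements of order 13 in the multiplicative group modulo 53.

φ(53) = 53 − 1 = 52 = 2^2 · 13.
Since (Z/53Z)^× is cyclic of order 52, the number of elements of order d is φ(d) when d | 52 and 0 otherwise.
13 | 52, and φ(13) = 13 − 1 = 12.

12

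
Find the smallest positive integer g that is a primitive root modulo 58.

φ(58) = φ(2)·φ(29) = 1·28 = 28 = 2^2 · 7.
Test candidates g = 2, 3, … against the prime factors q ∈ {2, 7} of φ(58): g is a generator iff g^(28/q) ≢ 1 for every such q.
g = 2: gcd(2, 58) = 2 > 1, not a unit — skip.
g = 3: 3^14 ≡ 57; 3^4 ≡ 23 — none is 1, so 3 is a primitive root.
Hence the least primitive root of 58 is 3.

3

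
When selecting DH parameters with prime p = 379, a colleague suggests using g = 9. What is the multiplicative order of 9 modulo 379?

ord(9) | φ(379) = 379 − 1 = 378 = 2 · 3^3 · 7.
Divisors of 378: 1, 2, 3, 6, 7, 9, 14, 18, 21, 27, 42, 54, 63, 126, 189, 378.
Check 9^d mod 379 for each divisor in increasing order:
9^1 ≡ 9 (mod 379)
9^2 ≡ 81 (mod 379)
9^3 ≡ 350 (mod 379)
9^6 ≡ 83 (mod 379)
9^7 ≡ 368 (mod 379)
9^9 ≡ 246 (mod 379)
9^14 ≡ 121 (mod 379)
9^18 ≡ 255 (mod 379)
9^21 ≡ 185 (mod 379)
9^27 ≡ 195 (mod 379)
9^42 ≡ 115 (mod 379)
9^54 ≡ 125 (mod 379)
9^63 ≡ 51 (mod 379)
9^126 ≡ 327 (mod 379)
9^189 ≡ 1 (mod 379) ✓
Hence ord(9) = 189.

189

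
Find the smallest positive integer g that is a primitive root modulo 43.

3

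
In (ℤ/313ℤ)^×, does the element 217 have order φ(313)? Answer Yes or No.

No

φ(313) = 313 − 1 = 312 = 2^3 · 3 · 13.
217 is a primitive root mod 313 iff 217^(φ(313)/q) ≢ 1 for every prime q | φ(313), i.e. q ∈ {2, 3, 13}.
217^156 ≡ 1 (mod 313)  [q = 2: ≡ 1 ✗]
217^104 ≡ 214 (mod 313)  [q = 3: ≢ 1 ✓]
217^24 ≡ 48 (mod 313)  [q = 13: ≢ 1 ✓]
The check at q = 2 fails, so 217 generates a proper subgroup.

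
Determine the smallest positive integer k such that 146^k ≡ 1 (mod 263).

Since 146 ∈ (Z/263Z)^×, its order divides φ(263) = 263 − 1 = 262 = 2 · 131.
Divisors of 262: 1, 2, 131, 262.
Check 146^d mod 263 for each divisor in increasing order:
146^1 ≡ 146
146^2 ≡ 13
146^131 ≡ 262
146^262 ≡ 1
The smallest such exponent is 262, so the order of 146 is 262.

262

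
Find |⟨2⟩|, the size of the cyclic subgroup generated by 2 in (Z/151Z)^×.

By Lagrange's theorem, ord_151(2) divides φ(151) = 151 − 1 = 150 = 2 · 3 · 5^2.
Divisors of 150: 1, 2, 3, 5, 6, 10, 15, 25, 30, 50, 75, 150.
Test each divisor d:
2^1 ≡ 2 (mod 151)
2^2 ≡ 4 (mod 151)
2^3 ≡ 8 (mod 151)
2^5 ≡ 32 (mod 151)
2^6 ≡ 64 (mod 151)
2^10 ≡ 118 (mod 151)
2^15 ≡ 1 (mod 151) ✓
Therefore the multiplicative order of 2 modulo 151 is 15.

15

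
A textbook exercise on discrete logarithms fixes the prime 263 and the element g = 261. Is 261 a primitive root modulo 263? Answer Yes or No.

Yes

φ(263) = 263 − 1 = 262 = 2 · 131.
Test 261^(262/q) mod 263 for each prime factor q of 262:
261^131 ≡ 262 (mod 263)  [q = 2: ≢ 1 ✓]
261^2 ≡ 4 (mod 263)  [q = 131: ≢ 1 ✓]
Every test exponent gives a nontrivial residue, hence 261 generates the full group.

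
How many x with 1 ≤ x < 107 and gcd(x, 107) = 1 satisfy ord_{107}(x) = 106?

52

φ(107) = 107 − 1 = 106 = 2 · 53.
Since (Z/107Z)^× is cyclic of order 106, the number of elements of order d is φ(d) when d | 106 and 0 otherwise.
106 = 2 · 53 divides 106, and φ(106) = 52.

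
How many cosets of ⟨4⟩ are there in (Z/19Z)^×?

The order of 4 must divide φ(19) = 19 − 1 = 18 = 2 · 3^2.
Divisors of 18: 1, 2, 3, 6, 9, 18.
Evaluate successive powers at the divisors of 18:
4^1 ≡ 4 (mod 19)
4^2 ≡ 16 (mod 19)
4^3 ≡ 7 (mod 19)
4^6 ≡ 11 (mod 19)
4^9 ≡ 1 (mod 19) ✓
So ord_19(4) = 9, hence |⟨4⟩| = 9.
Index = |(Z/19Z)^×| / |⟨4⟩| = 18 / 9 = 2.

2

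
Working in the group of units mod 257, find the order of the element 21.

128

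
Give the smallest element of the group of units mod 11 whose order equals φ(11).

2

φ(11) = 11 − 1 = 10 = 2 · 5.
Test candidates g = 2, 3, … against the prime factors q ∈ {2, 5} of φ(11): g is a generator iff g^(10/q) ≢ 1 for every such q.
g = 2: 2^5 ≡ 10; 2^2 ≡ 4 — none is 1, so 2 is a primitive root.
So 2 is the smallest generator of (Z/11Z)^×.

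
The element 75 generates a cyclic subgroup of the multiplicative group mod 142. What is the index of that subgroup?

The order of 75 must divide φ(142) = φ(2)·φ(71) = 1·70 = 70 = 2 · 5 · 7.
Divisors of 70: 1, 2, 5, 7, 10, 14, 35, 70.
Compute 75^d (mod 142) for the divisors d until we hit 1:
75^1 ≡ 75 (mod 142)
75^2 ≡ 87 (mod 142)
75^5 ≡ 101 (mod 142)
75^7 ≡ 125 (mod 142)
75^10 ≡ 119 (mod 142)
75^14 ≡ 5 (mod 142)
75^35 ≡ 1 (mod 142) ✓
So ord_142(75) = 35, hence |⟨75⟩| = 35.
The index is φ(142) / ord(75) = 70 / 35 = 2.

2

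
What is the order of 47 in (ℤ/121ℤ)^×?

55

Since 47 ∈ (Z/121Z)^×, its order divides φ(121) = φ(11^2) = 11·(11−1) = 110 = 2 · 5 · 11.
Divisors of 110: 1, 2, 5, 10, 11, 22, 55, 110.
Evaluate successive powers at the divisors of 110:
47^1 ≡ 47 (mod 121)
47^2 ≡ 31 (mod 121)
47^5 ≡ 34 (mod 121)
47^10 ≡ 67 (mod 121)
47^11 ≡ 3 (mod 121)
47^22 ≡ 9 (mod 121)
47^55 ≡ 1 (mod 121) ✓
The smallest such exponent is 55, so the order of 47 is 55.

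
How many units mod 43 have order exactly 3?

2

φ(43) = 43 − 1 = 42 = 2 · 3 · 7.
Since (Z/43Z)^× is cyclic of order 42, the number of elements of order d is φ(d) when d | 42 and 0 otherwise.
3 | 42, and φ(3) = 3 − 1 = 2.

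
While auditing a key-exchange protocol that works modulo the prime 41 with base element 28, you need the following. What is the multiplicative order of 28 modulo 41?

40

Since 28 ∈ (Z/41Z)^×, its order divides φ(41) = 41 − 1 = 40 = 2^3 · 5.
Divisors of 40: 1, 2, 4, 5, 8, 10, 20, 40.
Check 28^d mod 41 for each divisor in increasing order:
28^1 ≡ 28 (mod 41)
28^2 ≡ 5 (mod 41)
28^4 ≡ 25 (mod 41)
28^5 ≡ 3 (mod 41)
28^8 ≡ 10 (mod 41)
28^10 ≡ 9 (mod 41)
28^20 ≡ 40 (mod 41)
28^40 ≡ 1 (mod 41) ✓
Therefore the multiplicative order of 28 modulo 41 is 40.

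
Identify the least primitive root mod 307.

5

φ(307) = 307 − 1 = 306 = 2 · 3^2 · 17.
Test candidates g = 2, 3, … against the prime factors q ∈ {2, 3, 17} of φ(307): g is a generator iff g^(306/q) ≢ 1 for every such q.
g = 2: 2^153 ≡ 306; 2^102 ≡ 1 — hits 1, so not a primitive root.
g = 3: 3^153 ≡ 306; 3^102 ≡ 1 — hits 1, so not a primitive root.
g = 4: 4^153 ≡ 1 — hits 1, so not a primitive root.
g = 5: 5^153 ≡ 306; 5^102 ≡ 289; 5^18 ≡ 81 — none is 1, so 5 is a primitive root.
Hence the least primitive root of 307 is 5.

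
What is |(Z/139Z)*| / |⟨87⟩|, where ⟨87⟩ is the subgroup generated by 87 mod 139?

3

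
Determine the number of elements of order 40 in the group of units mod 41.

16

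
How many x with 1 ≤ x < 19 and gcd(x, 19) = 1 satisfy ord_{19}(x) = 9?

φ(19) = 19 − 1 = 18 = 2 · 3^2.
Since (Z/19Z)^× is cyclic of order 18, the number of elements of order d is φ(d) when d | 18 and 0 otherwise.
9 = 3^2 divides 18, and φ(9) = 6.

6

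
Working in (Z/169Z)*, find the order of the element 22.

3

Since 22 ∈ (Z/169Z)^×, its order divides φ(169) = φ(13^2) = 13·(13−1) = 156 = 2^2 · 3 · 13.
Divisors of 156: 1, 2, 3, 4, 6, 12, 13, 26, 39, 52, 78, 156.
Check 22^d mod 169 for each divisor in increasing order:
22^1 ≡ 22 (mod 169)
22^2 ≡ 146 (mod 169)
22^3 ≡ 1 (mod 169) ✓
So ord_169(22) = 3.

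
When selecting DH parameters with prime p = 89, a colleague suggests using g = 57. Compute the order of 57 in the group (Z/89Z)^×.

22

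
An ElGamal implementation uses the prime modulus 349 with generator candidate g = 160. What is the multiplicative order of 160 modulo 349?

12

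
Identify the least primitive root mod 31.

φ(31) = 31 − 1 = 30 = 2 · 3 · 5.
g is a primitive root iff g^(30/q) ≢ 1 (mod 31) for each prime q ∈ {2, 3, 5}.
g = 2: 2^15 ≡ 1 — hits 1, so not a primitive root.
g = 3: 3^15 ≡ 30; 3^10 ≡ 25; 3^6 ≡ 16 — none is 1, so 3 is a primitive root.
Hence the least primitive root of 31 is 3.

3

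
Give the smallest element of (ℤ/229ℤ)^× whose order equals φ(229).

6

φ(229) = 229 − 1 = 228 = 2^2 · 3 · 19.
Test candidates g = 2, 3, … against the prime factors q ∈ {2, 3, 19} of φ(229): g is a generator iff g^(228/q) ≢ 1 for every such q.
g = 2: 2^114 ≡ 228; 2^76 ≡ 1 — hits 1, so not a primitive root.
g = 3: 3^114 ≡ 1 — hits 1, so not a primitive root.
g = 4: 4^114 ≡ 1 — hits 1, so not a primitive root.
g = 5: 5^114 ≡ 1 — hits 1, so not a primitive root.
g = 6: 6^114 ≡ 228; 6^76 ≡ 134; 6^12 ≡ 165 — none is 1, so 6 is a primitive root.
Hence the least primitive root of 229 is 6.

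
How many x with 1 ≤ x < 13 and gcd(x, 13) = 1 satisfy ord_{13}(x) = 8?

φ(13) = 13 − 1 = 12 = 2^2 · 3.
In a cyclic group of order 12, there are φ(d) elements of order d for each divisor d of 12, and zero for non-divisors.
8 does not divide 12, so no element of (Z/13Z)^× has order 8.

0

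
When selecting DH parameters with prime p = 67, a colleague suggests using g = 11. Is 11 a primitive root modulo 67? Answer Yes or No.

φ(67) = 67 − 1 = 66 = 2 · 3 · 11.
11 is a primitive root mod 67 iff 11^(φ(67)/q) ≢ 1 for every prime q | φ(67), i.e. q ∈ {2, 3, 11}.
11^33 ≡ 66 (mod 67)  [q = 2: ≢ 1 ✓]
11^22 ≡ 29 (mod 67)  [q = 3: ≢ 1 ✓]
11^6 ≡ 14 (mod 67)  [q = 11: ≢ 1 ✓]
None equal 1, so ord_67(11) = 66: 11 is a primitive root.

Yes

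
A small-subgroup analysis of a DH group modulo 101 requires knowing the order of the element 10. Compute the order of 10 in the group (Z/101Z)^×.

By Lagrange's theorem, ord_101(10) divides φ(101) = 101 − 1 = 100 = 2^2 · 5^2.
Divisors of 100: 1, 2, 4, 5, 10, 20, 25, 50, 100.
Compute 10^d (mod 101) for the divisors d until we hit 1:
10^1 ≡ 10
10^2 ≡ 100
10^4 ≡ 1
The smallest such exponent is 4, so the order of 10 is 4.

4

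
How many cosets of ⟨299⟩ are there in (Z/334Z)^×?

2

ord(299) | φ(334) = φ(2)·φ(167) = 1·166 = 166 = 2 · 83.
Divisors of 166: 1, 2, 83, 166.
Test each divisor d:
299^1 ≡ 299 (mod 334)
299^2 ≡ 223 (mod 334)
299^83 ≡ 1 (mod 334) ✓
Thus |⟨299⟩| = ord(299) = 83.
Index = |(Z/334Z)^×| / |⟨299⟩| = 166 / 83 = 2.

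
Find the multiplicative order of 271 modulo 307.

ord(271) | φ(307) = 307 − 1 = 306 = 2 · 3^2 · 17.
Divisors of 306: 1, 2, 3, 6, 9, 17, 18, 34, 51, 102, 153, 306.
Compute 271^d (mod 307) for the divisors d until we hit 1:
271^1 ≡ 271
271^2 ≡ 68
271^3 ≡ 8
271^6 ≡ 64
271^9 ≡ 205
271^17 ≡ 18
271^18 ≡ 273
271^34 ≡ 17
271^51 ≡ 306
271^102 ≡ 1
The smallest such exponent is 102, so the order of 271 is 102.

102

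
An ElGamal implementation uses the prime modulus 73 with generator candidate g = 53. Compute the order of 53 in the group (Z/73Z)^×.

72

ord(53) | φ(73) = 73 − 1 = 72 = 2^3 · 3^2.
Divisors of 72: 1, 2, 3, 4, 6, 8, 9, 12, 18, 24, 36, 72.
Compute 53^d (mod 73) for the divisors d until we hit 1:
53^1 ≡ 53
53^2 ≡ 35
53^3 ≡ 30
53^4 ≡ 57
53^6 ≡ 24
53^8 ≡ 37
53^9 ≡ 63
53^12 ≡ 65
53^18 ≡ 27
53^24 ≡ 64
53^36 ≡ 72
53^72 ≡ 1
So ord_73(53) = 72.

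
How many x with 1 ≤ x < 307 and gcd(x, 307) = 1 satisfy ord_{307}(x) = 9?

φ(307) = 307 − 1 = 306 = 2 · 3^2 · 17.
In a cyclic group of order 306, there are φ(d) elements of order d for each divisor d of 306, and zero for non-divisors.
9 = 3^2 divides 306, and φ(9) = 6.

6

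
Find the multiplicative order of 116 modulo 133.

Since 116 ∈ (Z/133Z)^×, its order divides φ(133) = φ(7·19) = (7−1)·(19−1) = 6·18 = 108 = 2^2 · 3^3.
Divisors of 108: 1, 2, 3, 4, 6, 9, 12, 18, 27, 36, 54, 108.
Check 116^d mod 133 for each divisor in increasing order:
116^1 ≡ 116
116^2 ≡ 23
116^3 ≡ 8
116^4 ≡ 130
116^6 ≡ 64
116^9 ≡ 113
116^12 ≡ 106
116^18 ≡ 1
Therefore the multiplicative order of 116 modulo 133 is 18.

18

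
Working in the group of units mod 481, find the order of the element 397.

ord(397) | φ(481) = φ(13·37) = (13−1)·(37−1) = 12·36 = 432 = 2^4 · 3^3.
Divisors of 432: 1, 2, 3, 4, 6, 8, 9, 12, 16, 18, 24, 27, 36, 48, 54, 72, 108, 144, 216, 432.
Check 397^d mod 481 for each divisor in increasing order:
397^1 ≡ 397
397^2 ≡ 322
397^3 ≡ 369
397^4 ≡ 269
397^6 ≡ 38
397^8 ≡ 211
397^9 ≡ 73
397^12 ≡ 1
Therefore the multiplicative order of 397 modulo 481 is 12.

12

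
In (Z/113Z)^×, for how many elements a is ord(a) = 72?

0

φ(113) = 113 − 1 = 112 = 2^4 · 7.
(Z/113Z)^× is cyclic (|G| = 112); a cyclic group of order m has exactly φ(d) elements of each order d | m, and none otherwise.
Here 112 is not a multiple of 72, so there are no elements of order 72.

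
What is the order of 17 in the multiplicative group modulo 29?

By Lagrange's theorem, ord_29(17) divides φ(29) = 29 − 1 = 28 = 2^2 · 7.
Divisors of 28: 1, 2, 4, 7, 14, 28.
Compute 17^d (mod 29) for the divisors d until we hit 1:
17^1 ≡ 17
17^2 ≡ 28
17^4 ≡ 1
So ord_29(17) = 4.

4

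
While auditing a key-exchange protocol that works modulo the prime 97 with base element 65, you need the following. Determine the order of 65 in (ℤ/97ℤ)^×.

48

Since 65 ∈ (Z/97Z)^×, its order divides φ(97) = 97 − 1 = 96 = 2^5 · 3.
Divisors of 96: 1, 2, 3, 4, 6, 8, 12, 16, 24, 32, 48, 96.
Evaluate successive powers at the divisors of 96:
65^1 ≡ 65
65^2 ≡ 54
65^3 ≡ 18
65^4 ≡ 6
65^6 ≡ 33
65^8 ≡ 36
65^12 ≡ 22
65^16 ≡ 35
65^24 ≡ 96
65^32 ≡ 61
65^48 ≡ 1
The smallest such exponent is 48, so the order of 65 is 48.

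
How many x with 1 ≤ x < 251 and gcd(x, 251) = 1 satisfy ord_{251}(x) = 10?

4

φ(251) = 251 − 1 = 250 = 2 · 5^3.
Since (Z/251Z)^× is cyclic of order 250, the number of elements of order d is φ(d) when d | 250 and 0 otherwise.
10 = 2 · 5 divides 250, and φ(10) = 4.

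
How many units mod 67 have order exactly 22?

φ(67) = 67 − 1 = 66 = 2 · 3 · 11.
In a cyclic group of order 66, there are φ(d) elements of order d for each divisor d of 66, and zero for non-divisors.
22 = 2 · 11 divides 66, and φ(22) = 10.

10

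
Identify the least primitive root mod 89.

3

φ(89) = 89 − 1 = 88 = 2^3 · 11.
g is a primitive root iff g^(88/q) ≢ 1 (mod 89) for each prime q ∈ {2, 11}.
g = 2: 2^44 ≡ 1 — hits 1, so not a primitive root.
g = 3: 3^44 ≡ 88; 3^8 ≡ 64 — none is 1, so 3 is a primitive root.
Hence the least primitive root of 89 is 3.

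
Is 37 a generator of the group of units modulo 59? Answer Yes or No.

φ(59) = 59 − 1 = 58 = 2 · 29.
An element g generates (Z/59Z)^× iff g^(58/q) ≢ 1 (mod 59) for each prime q ∈ {2, 29}.
37^29 ≡ 58 (mod 59)  [q = 2: ≢ 1 ✓]
37^2 ≡ 12 (mod 59)  [q = 29: ≢ 1 ✓]
None equal 1, so ord_59(37) = 58: 37 is a primitive root.

Yes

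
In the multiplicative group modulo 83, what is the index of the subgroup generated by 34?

1

ord(34) | φ(83) = 83 − 1 = 82 = 2 · 41.
Divisors of 82: 1, 2, 41, 82.
Compute 34^d (mod 83) for the divisors d until we hit 1:
34^1 ≡ 34 (mod 83)
34^2 ≡ 77 (mod 83)
34^41 ≡ 82 (mod 83)
34^82 ≡ 1 (mod 83) ✓
So ord_83(34) = 82, hence |⟨34⟩| = 82.
[(Z/83Z)^× : ⟨34⟩] = 82/82 = 1.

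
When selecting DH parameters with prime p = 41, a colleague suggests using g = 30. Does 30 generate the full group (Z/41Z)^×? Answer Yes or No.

φ(41) = 41 − 1 = 40 = 2^3 · 5.
It suffices to check that the order of 30 is not a proper divisor of 40: compute 30^(40/q) for q ∈ {2, 5}.
30^20 ≡ 40 (mod 41)  [q = 2: ≢ 1 ✓]
30^8 ≡ 16 (mod 41)  [q = 5: ≢ 1 ✓]
None equal 1, so ord_41(30) = 40: 30 is a primitive root.

Yes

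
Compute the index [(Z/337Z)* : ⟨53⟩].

1

Since 53 ∈ (Z/337Z)^×, its order divides φ(337) = 337 − 1 = 336 = 2^4 · 3 · 7.
Divisors of 336: 1, 2, 3, 4, 6, 7, 8, 12, 14, 16, 21, 24, 28, 42, 48, 56, 84, 112, 168, 336.
Test each divisor d:
53^1 ≡ 53 (mod 337)
53^2 ≡ 113 (mod 337)
53^3 ≡ 260 (mod 337)
53^4 ≡ 300 (mod 337)
53^6 ≡ 200 (mod 337)
53^7 ≡ 153 (mod 337)
53^8 ≡ 21 (mod 337)
53^12 ≡ 234 (mod 337)
53^14 ≡ 156 (mod 337)
53^16 ≡ 104 (mod 337)
53^21 ≡ 278 (mod 337)
53^24 ≡ 162 (mod 337)
53^28 ≡ 72 (mod 337)
53^42 ≡ 111 (mod 337)
53^48 ≡ 295 (mod 337)
53^56 ≡ 129 (mod 337)
53^84 ≡ 189 (mod 337)
53^112 ≡ 128 (mod 337)
53^168 ≡ 336 (mod 337)
53^336 ≡ 1 (mod 337) ✓
Thus |⟨53⟩| = ord(53) = 336.
The index is φ(337) / ord(53) = 336 / 336 = 1.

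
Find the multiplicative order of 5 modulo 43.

The order of 5 must divide φ(43) = 43 − 1 = 42 = 2 · 3 · 7.
Divisors of 42: 1, 2, 3, 6, 7, 14, 21, 42.
Test each divisor d:
5^1 ≡ 5
5^2 ≡ 25
5^3 ≡ 39
5^6 ≡ 16
5^7 ≡ 37
5^14 ≡ 36
5^21 ≡ 42
5^42 ≡ 1
Hence ord(5) = 42.

42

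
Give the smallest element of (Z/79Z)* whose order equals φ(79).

φ(79) = 79 − 1 = 78 = 2 · 3 · 13.
Test candidates g = 2, 3, … against the prime factors q ∈ {2, 3, 13} of φ(79): g is a generator iff g^(78/q) ≢ 1 for every such q.
g = 2: 2^39 ≡ 1 — hits 1, so not a primitive root.
g = 3: 3^39 ≡ 78; 3^26 ≡ 23; 3^6 ≡ 18 — none is 1, so 3 is a primitive root.
Hence the least primitive root of 79 is 3.

3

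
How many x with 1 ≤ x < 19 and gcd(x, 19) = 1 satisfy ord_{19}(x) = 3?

φ(19) = 19 − 1 = 18 = 2 · 3^2.
Since (Z/19Z)^× is cyclic of order 18, the number of elements of order d is φ(d) when d | 18 and 0 otherwise.
3 | 18, and φ(3) = 3 − 1 = 2.

2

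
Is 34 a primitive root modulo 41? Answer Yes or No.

φ(41) = 41 − 1 = 40 = 2^3 · 5.
34 is a primitive root mod 41 iff 34^(φ(41)/q) ≢ 1 for every prime q | φ(41), i.e. q ∈ {2, 5}.
34^20 ≡ 40 (mod 41)  [q = 2: ≢ 1 ✓]
34^8 ≡ 37 (mod 41)  [q = 5: ≢ 1 ✓]
Every test exponent gives a nontrivial residue, hence 34 generates the full group.

Yes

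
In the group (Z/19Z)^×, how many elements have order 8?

0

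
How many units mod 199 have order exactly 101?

φ(199) = 199 − 1 = 198 = 2 · 3^2 · 11.
In a cyclic group of order 198, there are φ(d) elements of order d for each divisor d of 198, and zero for non-divisors.
Since 101 ∤ 198, the count is 0.

0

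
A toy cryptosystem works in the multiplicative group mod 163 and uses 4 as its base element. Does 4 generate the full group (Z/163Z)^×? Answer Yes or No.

No

φ(163) = 163 − 1 = 162 = 2 · 3^4.
It suffices to check that the order of 4 is not a proper divisor of 162: compute 4^(162/q) for q ∈ {2, 3}.
4^81 ≡ 1 (mod 163)  [q = 2: ≡ 1 ✗]
4^54 ≡ 58 (mod 163)  [q = 3: ≢ 1 ✓]
4^81 ≡ 1 shows ord(4) | 81, strictly less than φ(163); not a primitive root.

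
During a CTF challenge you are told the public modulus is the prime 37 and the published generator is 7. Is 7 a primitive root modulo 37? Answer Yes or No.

No

φ(37) = 37 − 1 = 36 = 2^2 · 3^2.
It suffices to check that the order of 7 is not a proper divisor of 36: compute 7^(36/q) for q ∈ {2, 3}.
7^18 ≡ 1 (mod 37)  [q = 2: ≡ 1 ✗]
7^12 ≡ 10 (mod 37)  [q = 3: ≢ 1 ✓]
7^18 ≡ 1 shows ord(7) | 18, strictly less than φ(37); not a primitive root.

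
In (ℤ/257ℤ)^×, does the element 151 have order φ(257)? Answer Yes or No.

Yes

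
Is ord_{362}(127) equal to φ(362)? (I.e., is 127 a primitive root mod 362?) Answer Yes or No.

Yes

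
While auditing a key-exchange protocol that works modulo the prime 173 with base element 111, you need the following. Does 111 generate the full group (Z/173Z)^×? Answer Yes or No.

Yes

φ(173) = 173 − 1 = 172 = 2^2 · 43.
Test 111^(172/q) mod 173 for each prime factor q of 172:
111^86 ≡ 172 (mod 173)  [q = 2: ≢ 1 ✓]
111^4 ≡ 60 (mod 173)  [q = 43: ≢ 1 ✓]
All checks pass, so 111 has order 172 and is a primitive root modulo 173.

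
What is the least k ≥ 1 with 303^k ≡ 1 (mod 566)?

282

By Lagrange's theorem, ord_566(303) divides φ(566) = φ(2)·φ(283) = 1·282 = 282 = 2 · 3 · 47.
Divisors of 282: 1, 2, 3, 6, 47, 94, 141, 282.
Check 303^d mod 566 for each divisor in increasing order:
303^1 ≡ 303
303^2 ≡ 117
303^3 ≡ 359
303^6 ≡ 399
303^47 ≡ 45
303^94 ≡ 327
303^141 ≡ 565
303^282 ≡ 1
The smallest such exponent is 282, so the order of 303 is 282.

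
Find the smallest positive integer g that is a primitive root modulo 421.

2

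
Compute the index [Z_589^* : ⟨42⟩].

The order of 42 must divide φ(589) = φ(19·31) = (19−1)·(31−1) = 18·30 = 540 = 2^2 · 3^3 · 5.
Divisors of 540: 1, 2, 3, 4, 5, 6, 9, 10, 12, 15, 18, 20, 27, 30, 36, 45, 54, 60, 90, 108, 135, 180, 270, 540.
Test each divisor d:
42^1 ≡ 42 (mod 589)
42^2 ≡ 586 (mod 589)
42^3 ≡ 463 (mod 589)
42^4 ≡ 9 (mod 589)
42^5 ≡ 378 (mod 589)
42^6 ≡ 562 (mod 589)
42^9 ≡ 457 (mod 589)
42^10 ≡ 346 (mod 589)
42^12 ≡ 140 (mod 589)
42^15 ≡ 30 (mod 589)
42^18 ≡ 343 (mod 589)
42^20 ≡ 149 (mod 589)
42^27 ≡ 77 (mod 589)
42^30 ≡ 311 (mod 589)
42^36 ≡ 438 (mod 589)
42^45 ≡ 495 (mod 589)
42^54 ≡ 39 (mod 589)
42^60 ≡ 125 (mod 589)
42^90 ≡ 1 (mod 589) ✓
The order of 42 is 90, so the subgroup it generates has 90 elements.
[(Z/589Z)^× : ⟨42⟩] = 540/90 = 6.

6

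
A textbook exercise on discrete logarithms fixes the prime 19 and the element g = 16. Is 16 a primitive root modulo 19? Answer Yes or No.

φ(19) = 19 − 1 = 18 = 2 · 3^2.
It suffices to check that the order of 16 is not a proper divisor of 18: compute 16^(18/q) for q ∈ {2, 3}.
16^9 ≡ 1 (mod 19)  [q = 2: ≡ 1 ✗]
16^6 ≡ 7 (mod 19)  [q = 3: ≢ 1 ✓]
The check at q = 2 fails, so 16 generates a proper subgroup.

No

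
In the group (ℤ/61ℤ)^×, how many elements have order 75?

0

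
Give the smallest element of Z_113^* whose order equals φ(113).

φ(113) = 113 − 1 = 112 = 2^4 · 7.
Test candidates g = 2, 3, … against the prime factors q ∈ {2, 7} of φ(113): g is a generator iff g^(112/q) ≢ 1 for every such q.
g = 2: 2^56 ≡ 1 — hits 1, so not a primitive root.
g = 3: 3^56 ≡ 112; 3^16 ≡ 49 — none is 1, so 3 is a primitive root.
Hence the least primitive root of 113 is 3.

3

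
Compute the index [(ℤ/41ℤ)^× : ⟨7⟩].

ord(7) | φ(41) = 41 − 1 = 40 = 2^3 · 5.
Divisors of 40: 1, 2, 4, 5, 8, 10, 20, 40.
Test each divisor d:
7^1 ≡ 7 (mod 41)
7^2 ≡ 8 (mod 41)
7^4 ≡ 23 (mod 41)
7^5 ≡ 38 (mod 41)
7^8 ≡ 37 (mod 41)
7^10 ≡ 9 (mod 41)
7^20 ≡ 40 (mod 41)
7^40 ≡ 1 (mod 41) ✓
So ord_41(7) = 40, hence |⟨7⟩| = 40.
Index = |(Z/41Z)^×| / |⟨7⟩| = 40 / 40 = 1.

1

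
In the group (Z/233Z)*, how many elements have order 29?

φ(233) = 233 − 1 = 232 = 2^3 · 29.
(Z/233Z)^× is cyclic (|G| = 232); a cyclic group of order m has exactly φ(d) elements of each order d | m, and none otherwise.
29 | 232, and φ(29) = 29 − 1 = 28.

28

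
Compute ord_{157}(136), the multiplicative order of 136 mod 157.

156

Since 136 ∈ (Z/157Z)^×, its order divides φ(157) = 157 − 1 = 156 = 2^2 · 3 · 13.
Divisors of 156: 1, 2, 3, 4, 6, 12, 13, 26, 39, 52, 78, 156.
Evaluate successive powers at the divisors of 156:
136^1 ≡ 136
136^2 ≡ 127
136^3 ≡ 2
136^4 ≡ 115
136^6 ≡ 4
136^12 ≡ 16
136^13 ≡ 135
136^26 ≡ 13
136^39 ≡ 28
136^52 ≡ 12
136^78 ≡ 156
136^156 ≡ 1
The smallest such exponent is 156, so the order of 136 is 156.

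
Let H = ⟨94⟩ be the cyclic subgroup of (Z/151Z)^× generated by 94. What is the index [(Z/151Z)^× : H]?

By Lagrange's theorem, ord_151(94) divides φ(151) = 151 − 1 = 150 = 2 · 3 · 5^2.
Divisors of 150: 1, 2, 3, 5, 6, 10, 15, 25, 30, 50, 75, 150.
Test each divisor d:
94^1 ≡ 94 (mod 151)
94^2 ≡ 78 (mod 151)
94^3 ≡ 84 (mod 151)
94^5 ≡ 59 (mod 151)
94^6 ≡ 110 (mod 151)
94^10 ≡ 8 (mod 151)
94^15 ≡ 19 (mod 151)
94^25 ≡ 1 (mod 151) ✓
The order of 94 is 25, so the subgroup it generates has 25 elements.
Index = |(Z/151Z)^×| / |⟨94⟩| = 150 / 25 = 6.

6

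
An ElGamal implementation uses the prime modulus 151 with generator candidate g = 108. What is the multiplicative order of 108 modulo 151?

150

Since 108 ∈ (Z/151Z)^×, its order divides φ(151) = 151 − 1 = 150 = 2 · 3 · 5^2.
Divisors of 150: 1, 2, 3, 5, 6, 10, 15, 25, 30, 50, 75, 150.
Evaluate successive powers at the divisors of 150:
108^1 ≡ 108 (mod 151)
108^2 ≡ 37 (mod 151)
108^3 ≡ 70 (mod 151)
108^5 ≡ 23 (mod 151)
108^6 ≡ 68 (mod 151)
108^10 ≡ 76 (mod 151)
108^15 ≡ 87 (mod 151)
108^25 ≡ 119 (mod 151)
108^30 ≡ 19 (mod 151)
108^50 ≡ 118 (mod 151)
108^75 ≡ 150 (mod 151)
108^150 ≡ 1 (mod 151) ✓
Therefore the multiplicative order of 108 modulo 151 is 150.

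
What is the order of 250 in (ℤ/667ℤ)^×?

308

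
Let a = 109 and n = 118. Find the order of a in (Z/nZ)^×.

58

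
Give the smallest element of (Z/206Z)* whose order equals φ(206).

5

φ(206) = φ(2)·φ(103) = 1·102 = 102 = 2 · 3 · 17.
g is a primitive root iff g^(102/q) ≢ 1 (mod 206) for each prime q ∈ {2, 3, 17}.
g = 2: gcd(2, 206) = 2 > 1, not a unit — skip.
g = 3: 3^51 ≡ 205; 3^34 ≡ 1 — hits 1, so not a primitive root.
g = 4: gcd(4, 206) = 2 > 1, not a unit — skip.
g = 5: 5^51 ≡ 205; 5^34 ≡ 159; 5^6 ≡ 175 — none is 1, so 5 is a primitive root.
Hence the least primitive root of 206 is 5.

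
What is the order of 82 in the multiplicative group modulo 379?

378

Since 82 ∈ (Z/379Z)^×, its order divides φ(379) = 379 − 1 = 378 = 2 · 3^3 · 7.
Divisors of 378: 1, 2, 3, 6, 7, 9, 14, 18, 21, 27, 42, 54, 63, 126, 189, 378.
Test each divisor d:
82^1 ≡ 82 (mod 379)
82^2 ≡ 281 (mod 379)
82^3 ≡ 302 (mod 379)
82^6 ≡ 244 (mod 379)
82^7 ≡ 300 (mod 379)
82^9 ≡ 162 (mod 379)
82^14 ≡ 177 (mod 379)
82^18 ≡ 93 (mod 379)
82^21 ≡ 40 (mod 379)
82^27 ≡ 285 (mod 379)
82^42 ≡ 84 (mod 379)
82^54 ≡ 119 (mod 379)
82^63 ≡ 328 (mod 379)
82^126 ≡ 327 (mod 379)
82^189 ≡ 378 (mod 379)
82^378 ≡ 1 (mod 379) ✓
The smallest such exponent is 378, so the order of 82 is 378.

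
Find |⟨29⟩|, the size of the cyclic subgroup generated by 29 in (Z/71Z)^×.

ord(29) | φ(71) = 71 − 1 = 70 = 2 · 5 · 7.
Divisors of 70: 1, 2, 5, 7, 10, 14, 35, 70.
Test each divisor d:
29^1 ≡ 29
29^2 ≡ 60
29^5 ≡ 30
29^7 ≡ 25
29^10 ≡ 48
29^14 ≡ 57
29^35 ≡ 1
So ord_71(29) = 35.

35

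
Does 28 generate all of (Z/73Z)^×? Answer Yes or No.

φ(73) = 73 − 1 = 72 = 2^3 · 3^2.
An element g generates (Z/73Z)^× iff g^(72/q) ≢ 1 (mod 73) for each prime q ∈ {2, 3}.
28^36 ≡ 72 (mod 73)  [q = 2: ≢ 1 ✓]
28^24 ≡ 8 (mod 73)  [q = 3: ≢ 1 ✓]
Every test exponent gives a nontrivial residue, hence 28 generates the full group.

Yes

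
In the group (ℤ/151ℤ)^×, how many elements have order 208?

φ(151) = 151 − 1 = 150 = 2 · 3 · 5^2.
(Z/151Z)^× is cyclic (|G| = 150); a cyclic group of order m has exactly φ(d) elements of each order d | m, and none otherwise.
Here 150 is not a multiple of 208, so there are no elements of order 208.

0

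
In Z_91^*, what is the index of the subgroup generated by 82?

By Lagrange's theorem, ord_91(82) divides φ(91) = φ(7·13) = (7−1)·(13−1) = 6·12 = 72 = 2^3 · 3^2.
Divisors of 72: 1, 2, 3, 4, 6, 8, 9, 12, 18, 24, 36, 72.
Test each divisor d:
82^1 ≡ 82
82^2 ≡ 81
82^3 ≡ 90
82^4 ≡ 9
82^6 ≡ 1
So ord_91(82) = 6, hence |⟨82⟩| = 6.
[(Z/91Z)^× : ⟨82⟩] = 72/6 = 12.

12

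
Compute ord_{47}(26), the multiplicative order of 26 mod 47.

46

ord(26) | φ(47) = 47 − 1 = 46 = 2 · 23.
Divisors of 46: 1, 2, 23, 46.
Check 26^d mod 47 for each divisor in increasing order:
26^1 ≡ 26 (mod 47)
26^2 ≡ 18 (mod 47)
26^23 ≡ 46 (mod 47)
26^46 ≡ 1 (mod 47) ✓
The smallest such exponent is 46, so the order of 26 is 46.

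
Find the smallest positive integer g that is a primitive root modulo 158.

3

φ(158) = φ(2)·φ(79) = 1·78 = 78 = 2 · 3 · 13.
Test candidates g = 2, 3, … against the prime factors q ∈ {2, 3, 13} of φ(158): g is a generator iff g^(78/q) ≢ 1 for every such q.
g = 2: gcd(2, 158) = 2 > 1, not a unit — skip.
g = 3: 3^39 ≡ 157; 3^26 ≡ 23; 3^6 ≡ 97 — none is 1, so 3 is a primitive root.
So 3 is the smallest generator of (Z/158Z)^×.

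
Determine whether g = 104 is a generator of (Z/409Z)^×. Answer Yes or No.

φ(409) = 409 − 1 = 408 = 2^3 · 3 · 17.
An element g generates (Z/409Z)^× iff g^(408/q) ≢ 1 (mod 409) for each prime q ∈ {2, 3, 17}.
104^204 ≡ 408 (mod 409)  [q = 2: ≢ 1 ✓]
104^136 ≡ 1 (mod 409)  [q = 3: ≡ 1 ✗]
104^24 ≡ 83 (mod 409)  [q = 17: ≢ 1 ✓]
The check at q = 3 fails, so 104 generates a proper subgroup.

No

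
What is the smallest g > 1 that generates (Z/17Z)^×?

3

φ(17) = 17 − 1 = 16 = 2^4.
Test candidates g = 2, 3, … against the prime factors q ∈ {2} of φ(17): g is a generator iff g^(16/q) ≢ 1 for every such q.
g = 2: 2^8 ≡ 1 — hits 1, so not a primitive root.
g = 3: 3^8 ≡ 16 — none is 1, so 3 is a primitive root.
So 3 is the smallest generator of (Z/17Z)^×.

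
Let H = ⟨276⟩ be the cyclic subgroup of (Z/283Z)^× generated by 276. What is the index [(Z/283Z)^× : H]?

ord(276) | φ(283) = 283 − 1 = 282 = 2 · 3 · 47.
Divisors of 282: 1, 2, 3, 6, 47, 94, 141, 282.
Check 276^d mod 283 for each divisor in increasing order:
276^1 ≡ 276 (mod 283)
276^2 ≡ 49 (mod 283)
276^3 ≡ 223 (mod 283)
276^6 ≡ 204 (mod 283)
276^47 ≡ 45 (mod 283)
276^94 ≡ 44 (mod 283)
276^141 ≡ 282 (mod 283)
276^282 ≡ 1 (mod 283) ✓
Thus |⟨276⟩| = ord(276) = 282.
Index = |(Z/283Z)^×| / |⟨276⟩| = 282 / 282 = 1.

1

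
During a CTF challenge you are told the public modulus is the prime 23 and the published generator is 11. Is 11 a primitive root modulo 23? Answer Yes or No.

φ(23) = 23 − 1 = 22 = 2 · 11.
11 is a primitive root mod 23 iff 11^(φ(23)/q) ≢ 1 for every prime q | φ(23), i.e. q ∈ {2, 11}.
11^11 ≡ 22 (mod 23)  [q = 2: ≢ 1 ✓]
11^2 ≡ 6 (mod 23)  [q = 11: ≢ 1 ✓]
Every test exponent gives a nontrivial residue, hence 11 generates the full group.

Yes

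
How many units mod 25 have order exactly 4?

φ(25) = φ(5^2) = 5·(5−1) = 20 = 2^2 · 5.
In a cyclic group of order 20, there are φ(d) elements of order d for each divisor d of 20, and zero for non-divisors.
4 = 2^2 divides 20, and φ(4) = 2.

2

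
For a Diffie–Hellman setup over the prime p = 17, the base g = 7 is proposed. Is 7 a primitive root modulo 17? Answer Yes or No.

φ(17) = 17 − 1 = 16 = 2^4.
An element g generates (Z/17Z)^× iff g^(16/q) ≢ 1 (mod 17) for each prime q ∈ {2}.
7^8 ≡ 16 (mod 17)  [q = 2: ≢ 1 ✓]
Every test exponent gives a nontrivial residue, hence 7 generates the full group.

Yes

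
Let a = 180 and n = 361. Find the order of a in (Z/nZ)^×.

171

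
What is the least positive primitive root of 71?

φ(71) = 71 − 1 = 70 = 2 · 5 · 7.
g is a primitive root iff g^(70/q) ≢ 1 (mod 71) for each prime q ∈ {2, 5, 7}.
g = 2: 2^35 ≡ 1 — hits 1, so not a primitive root.
g = 3: 3^35 ≡ 1 — hits 1, so not a primitive root.
g = 4: 4^35 ≡ 1 — hits 1, so not a primitive root.
g = 5: 5^35 ≡ 1 — hits 1, so not a primitive root.
g = 6: 6^35 ≡ 1 — hits 1, so not a primitive root.
g = 7: 7^35 ≡ 70; 7^14 ≡ 54; 7^10 ≡ 45 — none is 1, so 7 is a primitive root.
So 7 is the smallest generator of (Z/71Z)^×.

7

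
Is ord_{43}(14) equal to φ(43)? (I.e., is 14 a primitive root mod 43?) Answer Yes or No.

No

φ(43) = 43 − 1 = 42 = 2 · 3 · 7.
An element g generates (Z/43Z)^× iff g^(42/q) ≢ 1 (mod 43) for each prime q ∈ {2, 3, 7}.
14^21 ≡ 1 (mod 43)  [q = 2: ≡ 1 ✗]
14^14 ≡ 6 (mod 43)  [q = 3: ≢ 1 ✓]
14^6 ≡ 21 (mod 43)  [q = 7: ≢ 1 ✓]
14^21 ≡ 1 shows ord(14) | 21, strictly less than φ(43); not a primitive root.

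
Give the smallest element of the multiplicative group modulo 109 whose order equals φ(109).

φ(109) = 109 − 1 = 108 = 2^2 · 3^3.
Test candidates g = 2, 3, … against the prime factors q ∈ {2, 3} of φ(109): g is a generator iff g^(108/q) ≢ 1 for every such q.
g = 2: 2^54 ≡ 108; 2^36 ≡ 1 — hits 1, so not a primitive root.
g = 3: 3^54 ≡ 1 — hits 1, so not a primitive root.
g = 4: 4^54 ≡ 1 — hits 1, so not a primitive root.
g = 5: 5^54 ≡ 1 — hits 1, so not a primitive root.
g = 6: 6^54 ≡ 108; 6^36 ≡ 63 — none is 1, so 6 is a primitive root.
Hence the least primitive root of 109 is 6.

6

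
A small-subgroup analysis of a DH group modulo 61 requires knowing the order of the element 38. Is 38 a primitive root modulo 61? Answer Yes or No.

φ(61) = 61 − 1 = 60 = 2^2 · 3 · 5.
An element g generates (Z/61Z)^× iff g^(60/q) ≢ 1 (mod 61) for each prime q ∈ {2, 3, 5}.
38^30 ≡ 60 (mod 61)  [q = 2: ≢ 1 ✓]
38^20 ≡ 1 (mod 61)  [q = 3: ≡ 1 ✗]
38^12 ≡ 20 (mod 61)  [q = 5: ≢ 1 ✓]
Since 38^20 ≡ 1, the order of 38 divides 20 < 60, so 38 is not a primitive root.

No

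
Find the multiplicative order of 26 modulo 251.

250

Since 26 ∈ (Z/251Z)^×, its order divides φ(251) = 251 − 1 = 250 = 2 · 5^3.
Divisors of 250: 1, 2, 5, 10, 25, 50, 125, 250.
Evaluate successive powers at the divisors of 250:
26^1 ≡ 26 (mod 251)
26^2 ≡ 174 (mod 251)
26^5 ≡ 40 (mod 251)
26^10 ≡ 94 (mod 251)
26^25 ≡ 32 (mod 251)
26^50 ≡ 20 (mod 251)
26^125 ≡ 250 (mod 251)
26^250 ≡ 1 (mod 251) ✓
The smallest such exponent is 250, so the order of 26 is 250.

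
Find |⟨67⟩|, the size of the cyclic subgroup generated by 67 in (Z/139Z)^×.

69

Since 67 ∈ (Z/139Z)^×, its order divides φ(139) = 139 − 1 = 138 = 2 · 3 · 23.
Divisors of 138: 1, 2, 3, 6, 23, 46, 69, 138.
Evaluate successive powers at the divisors of 138:
67^1 ≡ 67 (mod 139)
67^2 ≡ 41 (mod 139)
67^3 ≡ 106 (mod 139)
67^6 ≡ 116 (mod 139)
67^23 ≡ 42 (mod 139)
67^46 ≡ 96 (mod 139)
67^69 ≡ 1 (mod 139) ✓
The smallest such exponent is 69, so the order of 67 is 69.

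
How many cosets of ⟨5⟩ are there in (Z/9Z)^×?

1

The order of 5 must divide φ(9) = φ(3^2) = 3·(3−1) = 6 = 2 · 3.
Divisors of 6: 1, 2, 3, 6.
Test each divisor d:
5^1 ≡ 5 (mod 9)
5^2 ≡ 7 (mod 9)
5^3 ≡ 8 (mod 9)
5^6 ≡ 1 (mod 9) ✓
Thus |⟨5⟩| = ord(5) = 6.
Index = |(Z/9Z)^×| / |⟨5⟩| = 6 / 6 = 1.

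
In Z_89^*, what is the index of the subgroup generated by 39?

8

ord(39) | φ(89) = 89 − 1 = 88 = 2^3 · 11.
Divisors of 88: 1, 2, 4, 8, 11, 22, 44, 88.
Compute 39^d (mod 89) for the divisors d until we hit 1:
39^1 ≡ 39 (mod 89)
39^2 ≡ 8 (mod 89)
39^4 ≡ 64 (mod 89)
39^8 ≡ 2 (mod 89)
39^11 ≡ 1 (mod 89) ✓
Thus |⟨39⟩| = ord(39) = 11.
[(Z/89Z)^× : ⟨39⟩] = 88/11 = 8.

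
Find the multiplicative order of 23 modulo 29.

7

ord(23) | φ(29) = 29 − 1 = 28 = 2^2 · 7.
Divisors of 28: 1, 2, 4, 7, 14, 28.
Test each divisor d:
23^1 ≡ 23 (mod 29)
23^2 ≡ 7 (mod 29)
23^4 ≡ 20 (mod 29)
23^7 ≡ 1 (mod 29) ✓
So ord_29(23) = 7.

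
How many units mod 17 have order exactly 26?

0

φ(17) = 17 − 1 = 16 = 2^4.
In a cyclic group of order 16, there are φ(d) elements of order d for each divisor d of 16, and zero for non-divisors.
Here 16 is not a multiple of 26, so there are no elements of order 26.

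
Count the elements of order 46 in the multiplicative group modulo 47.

φ(47) = 47 − 1 = 46 = 2 · 23.
(Z/47Z)^× is cyclic (|G| = 46); a cyclic group of order m has exactly φ(d) elements of each order d | m, and none otherwise.
46 = 2 · 23 divides 46, and φ(46) = 22.

22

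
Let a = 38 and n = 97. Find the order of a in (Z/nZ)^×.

The order of 38 must divide φ(97) = 97 − 1 = 96 = 2^5 · 3.
Divisors of 96: 1, 2, 3, 4, 6, 8, 12, 16, 24, 32, 48, 96.
Test each divisor d:
38^1 ≡ 38 (mod 97)
38^2 ≡ 86 (mod 97)
38^3 ≡ 67 (mod 97)
38^4 ≡ 24 (mod 97)
38^6 ≡ 27 (mod 97)
38^8 ≡ 91 (mod 97)
38^12 ≡ 50 (mod 97)
38^16 ≡ 36 (mod 97)
38^24 ≡ 75 (mod 97)
38^32 ≡ 35 (mod 97)
38^48 ≡ 96 (mod 97)
38^96 ≡ 1 (mod 97) ✓
The smallest such exponent is 96, so the order of 38 is 96.

96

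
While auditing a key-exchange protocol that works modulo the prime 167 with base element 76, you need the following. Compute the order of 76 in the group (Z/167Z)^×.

83

By Lagrange's theorem, ord_167(76) divides φ(167) = 167 − 1 = 166 = 2 · 83.
Divisors of 166: 1, 2, 83, 166.
Test each divisor d:
76^1 ≡ 76 (mod 167)
76^2 ≡ 98 (mod 167)
76^83 ≡ 1 (mod 167) ✓
Hence ord(76) = 83.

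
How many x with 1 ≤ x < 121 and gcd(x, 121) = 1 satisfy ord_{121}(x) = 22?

10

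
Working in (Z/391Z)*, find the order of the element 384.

Since 384 ∈ (Z/391Z)^×, its order divides φ(391) = φ(17·23) = (17−1)·(23−1) = 16·22 = 352 = 2^5 · 11.
Divisors of 352: 1, 2, 4, 8, 11, 16, 22, 32, 44, 88, 176, 352.
Compute 384^d (mod 391) for the divisors d until we hit 1:
384^1 ≡ 384 (mod 391)
384^2 ≡ 49 (mod 391)
384^4 ≡ 55 (mod 391)
384^8 ≡ 288 (mod 391)
384^11 ≡ 139 (mod 391)
384^16 ≡ 52 (mod 391)
384^22 ≡ 162 (mod 391)
384^32 ≡ 358 (mod 391)
384^44 ≡ 47 (mod 391)
384^88 ≡ 254 (mod 391)
384^176 ≡ 1 (mod 391) ✓
Therefore the multiplicative order of 384 modulo 391 is 176.

176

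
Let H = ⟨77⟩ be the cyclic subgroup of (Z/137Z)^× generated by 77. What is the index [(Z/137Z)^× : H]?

4

The order of 77 must divide φ(137) = 137 − 1 = 136 = 2^3 · 17.
Divisors of 136: 1, 2, 4, 8, 17, 34, 68, 136.
Compute 77^d (mod 137) for the divisors d until we hit 1:
77^1 ≡ 77 (mod 137)
77^2 ≡ 38 (mod 137)
77^4 ≡ 74 (mod 137)
77^8 ≡ 133 (mod 137)
77^17 ≡ 136 (mod 137)
77^34 ≡ 1 (mod 137) ✓
Thus |⟨77⟩| = ord(77) = 34.
The index is φ(137) / ord(77) = 136 / 34 = 4.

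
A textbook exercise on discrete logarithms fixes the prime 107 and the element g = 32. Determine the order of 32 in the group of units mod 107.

106

Since 32 ∈ (Z/107Z)^×, its order divides φ(107) = 107 − 1 = 106 = 2 · 53.
Divisors of 106: 1, 2, 53, 106.
Test each divisor d:
32^1 ≡ 32 (mod 107)
32^2 ≡ 61 (mod 107)
32^53 ≡ 106 (mod 107)
32^106 ≡ 1 (mod 107) ✓
So ord_107(32) = 106.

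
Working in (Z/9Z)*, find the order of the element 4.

3

The order of 4 must divide φ(9) = φ(3^2) = 3·(3−1) = 6 = 2 · 3.
Divisors of 6: 1, 2, 3, 6.
Check 4^d mod 9 for each divisor in increasing order:
4^1 ≡ 4
4^2 ≡ 7
4^3 ≡ 1
So ord_9(4) = 3.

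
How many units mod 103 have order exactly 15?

0

φ(103) = 103 − 1 = 102 = 2 · 3 · 17.
(Z/103Z)^× is cyclic (|G| = 102); a cyclic group of order m has exactly φ(d) elements of each order d | m, and none otherwise.
Here 102 is not a multiple of 15, so there are no elements of order 15.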